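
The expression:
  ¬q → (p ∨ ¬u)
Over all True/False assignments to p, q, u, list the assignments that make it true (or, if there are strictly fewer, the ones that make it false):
is false only for:
  p=False, q=False, u=True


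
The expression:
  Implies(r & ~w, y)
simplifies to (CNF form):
w | y | ~r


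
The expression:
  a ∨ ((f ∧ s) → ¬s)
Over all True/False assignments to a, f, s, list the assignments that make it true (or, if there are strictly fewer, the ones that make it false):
is false only for:
  a=False, f=True, s=True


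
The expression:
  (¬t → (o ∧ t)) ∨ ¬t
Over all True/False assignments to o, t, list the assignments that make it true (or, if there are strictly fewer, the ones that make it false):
is always true.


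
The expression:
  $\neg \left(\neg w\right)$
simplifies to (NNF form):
$w$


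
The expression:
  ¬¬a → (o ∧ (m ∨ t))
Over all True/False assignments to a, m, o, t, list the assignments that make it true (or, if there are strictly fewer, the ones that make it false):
is false only for:
  a=True, m=False, o=False, t=False;
  a=True, m=False, o=False, t=True;
  a=True, m=False, o=True, t=False;
  a=True, m=True, o=False, t=False;
  a=True, m=True, o=False, t=True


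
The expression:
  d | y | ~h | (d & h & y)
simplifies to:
d | y | ~h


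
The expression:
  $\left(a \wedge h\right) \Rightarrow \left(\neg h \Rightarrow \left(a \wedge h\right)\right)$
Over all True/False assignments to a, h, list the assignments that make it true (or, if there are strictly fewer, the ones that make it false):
is always true.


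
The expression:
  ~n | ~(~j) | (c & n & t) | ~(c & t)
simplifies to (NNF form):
True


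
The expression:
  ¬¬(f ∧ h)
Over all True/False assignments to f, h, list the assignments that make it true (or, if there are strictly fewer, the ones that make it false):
is true only for:
  f=True, h=True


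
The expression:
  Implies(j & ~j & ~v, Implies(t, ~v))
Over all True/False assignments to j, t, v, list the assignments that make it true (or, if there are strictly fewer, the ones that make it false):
is always true.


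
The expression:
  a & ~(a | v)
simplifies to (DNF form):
False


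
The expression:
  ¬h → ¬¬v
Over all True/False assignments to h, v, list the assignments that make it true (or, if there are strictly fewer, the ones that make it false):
is false only for:
  h=False, v=False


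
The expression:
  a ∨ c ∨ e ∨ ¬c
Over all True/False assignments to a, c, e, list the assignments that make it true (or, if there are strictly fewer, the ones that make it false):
is always true.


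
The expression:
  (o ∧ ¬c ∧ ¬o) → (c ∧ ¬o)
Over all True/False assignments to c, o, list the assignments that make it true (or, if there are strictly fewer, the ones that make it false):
is always true.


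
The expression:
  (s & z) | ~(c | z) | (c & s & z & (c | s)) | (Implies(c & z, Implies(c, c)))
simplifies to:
True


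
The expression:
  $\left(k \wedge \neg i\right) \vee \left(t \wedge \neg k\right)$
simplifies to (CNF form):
$\left(k \vee t\right) \wedge \left(\neg i \vee \neg k\right)$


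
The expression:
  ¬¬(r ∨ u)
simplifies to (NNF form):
r ∨ u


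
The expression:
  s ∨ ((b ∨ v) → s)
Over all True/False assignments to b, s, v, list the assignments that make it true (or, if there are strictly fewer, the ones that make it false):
is false only for:
  b=False, s=False, v=True;
  b=True, s=False, v=False;
  b=True, s=False, v=True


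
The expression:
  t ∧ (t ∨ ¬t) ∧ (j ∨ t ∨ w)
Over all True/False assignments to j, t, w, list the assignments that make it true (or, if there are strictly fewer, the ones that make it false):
is true only for:
  j=False, t=True, w=False;
  j=False, t=True, w=True;
  j=True, t=True, w=False;
  j=True, t=True, w=True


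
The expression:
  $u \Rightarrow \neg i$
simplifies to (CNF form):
$\neg i \vee \neg u$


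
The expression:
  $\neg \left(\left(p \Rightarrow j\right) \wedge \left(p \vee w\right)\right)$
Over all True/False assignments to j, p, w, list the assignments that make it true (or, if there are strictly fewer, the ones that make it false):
is true only for:
  j=False, p=False, w=False;
  j=False, p=True, w=False;
  j=False, p=True, w=True;
  j=True, p=False, w=False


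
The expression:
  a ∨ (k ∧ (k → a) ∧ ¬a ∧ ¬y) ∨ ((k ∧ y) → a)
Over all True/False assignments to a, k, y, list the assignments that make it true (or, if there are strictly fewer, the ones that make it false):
is false only for:
  a=False, k=True, y=True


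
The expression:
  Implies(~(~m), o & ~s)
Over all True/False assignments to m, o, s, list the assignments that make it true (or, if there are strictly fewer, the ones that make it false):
is false only for:
  m=True, o=False, s=False;
  m=True, o=False, s=True;
  m=True, o=True, s=True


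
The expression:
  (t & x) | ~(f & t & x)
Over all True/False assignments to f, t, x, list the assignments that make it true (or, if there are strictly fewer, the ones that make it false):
is always true.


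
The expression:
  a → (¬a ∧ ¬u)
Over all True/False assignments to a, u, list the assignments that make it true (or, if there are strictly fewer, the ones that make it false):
is true only for:
  a=False, u=False;
  a=False, u=True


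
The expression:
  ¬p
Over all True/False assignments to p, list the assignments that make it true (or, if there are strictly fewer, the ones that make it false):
is true only for:
  p=False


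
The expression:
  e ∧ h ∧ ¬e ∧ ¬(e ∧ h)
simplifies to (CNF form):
False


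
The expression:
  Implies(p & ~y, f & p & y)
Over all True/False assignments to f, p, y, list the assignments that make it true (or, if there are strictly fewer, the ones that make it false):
is false only for:
  f=False, p=True, y=False;
  f=True, p=True, y=False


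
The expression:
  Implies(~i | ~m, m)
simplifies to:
m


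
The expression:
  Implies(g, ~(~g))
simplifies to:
True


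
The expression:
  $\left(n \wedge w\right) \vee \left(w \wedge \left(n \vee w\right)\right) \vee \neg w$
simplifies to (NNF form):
$\text{True}$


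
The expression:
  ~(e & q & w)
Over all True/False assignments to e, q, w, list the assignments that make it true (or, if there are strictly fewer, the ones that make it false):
is false only for:
  e=True, q=True, w=True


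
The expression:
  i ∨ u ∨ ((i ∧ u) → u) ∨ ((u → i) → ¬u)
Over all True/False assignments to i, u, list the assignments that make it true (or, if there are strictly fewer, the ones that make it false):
is always true.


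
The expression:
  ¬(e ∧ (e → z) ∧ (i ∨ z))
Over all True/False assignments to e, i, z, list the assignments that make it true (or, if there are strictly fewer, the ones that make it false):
is false only for:
  e=True, i=False, z=True;
  e=True, i=True, z=True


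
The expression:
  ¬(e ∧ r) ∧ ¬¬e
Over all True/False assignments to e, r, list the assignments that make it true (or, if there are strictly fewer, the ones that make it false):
is true only for:
  e=True, r=False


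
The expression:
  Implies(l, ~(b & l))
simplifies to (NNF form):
~b | ~l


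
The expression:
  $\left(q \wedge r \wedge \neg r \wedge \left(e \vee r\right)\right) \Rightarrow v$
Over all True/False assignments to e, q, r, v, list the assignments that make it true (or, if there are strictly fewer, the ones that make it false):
is always true.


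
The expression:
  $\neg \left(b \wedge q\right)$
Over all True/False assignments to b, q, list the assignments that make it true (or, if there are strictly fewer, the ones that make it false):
is false only for:
  b=True, q=True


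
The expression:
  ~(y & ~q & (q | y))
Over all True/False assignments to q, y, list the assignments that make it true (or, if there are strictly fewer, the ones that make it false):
is false only for:
  q=False, y=True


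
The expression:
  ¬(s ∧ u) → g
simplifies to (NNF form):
g ∨ (s ∧ u)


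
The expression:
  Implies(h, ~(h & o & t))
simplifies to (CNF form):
~h | ~o | ~t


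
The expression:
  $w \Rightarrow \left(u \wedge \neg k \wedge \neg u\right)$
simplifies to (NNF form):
$\neg w$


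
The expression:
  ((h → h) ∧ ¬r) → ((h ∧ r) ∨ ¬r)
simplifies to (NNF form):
True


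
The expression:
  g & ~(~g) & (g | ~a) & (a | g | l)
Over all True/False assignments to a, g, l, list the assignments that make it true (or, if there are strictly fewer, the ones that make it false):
is true only for:
  a=False, g=True, l=False;
  a=False, g=True, l=True;
  a=True, g=True, l=False;
  a=True, g=True, l=True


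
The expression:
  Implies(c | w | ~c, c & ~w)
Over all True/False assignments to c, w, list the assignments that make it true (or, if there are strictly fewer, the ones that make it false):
is true only for:
  c=True, w=False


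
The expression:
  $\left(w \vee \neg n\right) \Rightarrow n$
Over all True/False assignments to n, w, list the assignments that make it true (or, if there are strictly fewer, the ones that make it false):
is true only for:
  n=True, w=False;
  n=True, w=True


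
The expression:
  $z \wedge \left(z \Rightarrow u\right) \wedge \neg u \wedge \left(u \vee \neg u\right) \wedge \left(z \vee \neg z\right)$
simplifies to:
$\text{False}$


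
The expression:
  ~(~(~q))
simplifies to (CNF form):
~q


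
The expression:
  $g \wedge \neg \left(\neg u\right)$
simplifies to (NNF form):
$g \wedge u$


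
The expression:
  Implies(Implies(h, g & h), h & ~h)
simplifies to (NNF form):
h & ~g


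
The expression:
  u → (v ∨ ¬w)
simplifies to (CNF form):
v ∨ ¬u ∨ ¬w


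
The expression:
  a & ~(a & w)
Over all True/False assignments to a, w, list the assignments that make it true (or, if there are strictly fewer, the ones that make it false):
is true only for:
  a=True, w=False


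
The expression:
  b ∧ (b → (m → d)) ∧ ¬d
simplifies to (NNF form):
b ∧ ¬d ∧ ¬m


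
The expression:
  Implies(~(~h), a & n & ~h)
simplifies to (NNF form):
~h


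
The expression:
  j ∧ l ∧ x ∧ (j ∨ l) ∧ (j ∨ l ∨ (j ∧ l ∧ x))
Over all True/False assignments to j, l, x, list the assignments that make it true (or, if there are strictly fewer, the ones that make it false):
is true only for:
  j=True, l=True, x=True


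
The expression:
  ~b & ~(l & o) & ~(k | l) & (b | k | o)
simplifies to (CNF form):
o & ~b & ~k & ~l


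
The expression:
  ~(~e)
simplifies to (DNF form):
e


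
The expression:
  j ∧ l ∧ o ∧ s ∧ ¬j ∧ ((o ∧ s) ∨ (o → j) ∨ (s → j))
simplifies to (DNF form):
False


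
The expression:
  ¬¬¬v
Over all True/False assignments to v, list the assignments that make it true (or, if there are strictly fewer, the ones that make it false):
is true only for:
  v=False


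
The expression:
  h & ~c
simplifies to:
h & ~c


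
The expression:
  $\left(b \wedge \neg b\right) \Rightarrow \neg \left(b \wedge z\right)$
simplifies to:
$\text{True}$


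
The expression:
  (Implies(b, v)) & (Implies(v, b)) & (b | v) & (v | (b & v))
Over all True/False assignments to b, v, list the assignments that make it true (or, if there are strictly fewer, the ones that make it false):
is true only for:
  b=True, v=True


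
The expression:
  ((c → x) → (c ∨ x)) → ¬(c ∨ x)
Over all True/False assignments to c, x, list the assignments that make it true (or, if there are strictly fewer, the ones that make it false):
is true only for:
  c=False, x=False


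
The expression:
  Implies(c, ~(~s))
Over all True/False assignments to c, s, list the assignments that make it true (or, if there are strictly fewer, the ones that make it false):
is false only for:
  c=True, s=False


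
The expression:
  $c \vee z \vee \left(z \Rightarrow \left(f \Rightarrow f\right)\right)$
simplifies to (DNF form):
$\text{True}$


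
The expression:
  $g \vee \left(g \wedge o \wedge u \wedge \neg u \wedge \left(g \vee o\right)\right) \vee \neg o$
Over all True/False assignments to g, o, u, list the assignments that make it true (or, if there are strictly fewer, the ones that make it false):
is false only for:
  g=False, o=True, u=False;
  g=False, o=True, u=True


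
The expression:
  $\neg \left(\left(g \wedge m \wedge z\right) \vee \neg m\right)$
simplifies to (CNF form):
$m \wedge \left(\neg g \vee \neg z\right)$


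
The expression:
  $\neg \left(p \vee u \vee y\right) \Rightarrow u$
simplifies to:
$p \vee u \vee y$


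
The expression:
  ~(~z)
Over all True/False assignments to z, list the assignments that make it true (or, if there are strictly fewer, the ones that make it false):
is true only for:
  z=True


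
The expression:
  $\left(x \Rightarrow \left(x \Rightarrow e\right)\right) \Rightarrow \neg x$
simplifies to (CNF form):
$\neg e \vee \neg x$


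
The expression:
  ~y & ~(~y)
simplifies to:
False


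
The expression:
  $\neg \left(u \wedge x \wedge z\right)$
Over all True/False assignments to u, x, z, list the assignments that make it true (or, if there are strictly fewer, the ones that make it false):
is false only for:
  u=True, x=True, z=True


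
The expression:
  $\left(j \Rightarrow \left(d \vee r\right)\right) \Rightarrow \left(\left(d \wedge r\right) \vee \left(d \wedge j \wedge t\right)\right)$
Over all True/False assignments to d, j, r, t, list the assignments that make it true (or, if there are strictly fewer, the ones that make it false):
is true only for:
  d=False, j=True, r=False, t=False;
  d=False, j=True, r=False, t=True;
  d=True, j=False, r=True, t=False;
  d=True, j=False, r=True, t=True;
  d=True, j=True, r=False, t=True;
  d=True, j=True, r=True, t=False;
  d=True, j=True, r=True, t=True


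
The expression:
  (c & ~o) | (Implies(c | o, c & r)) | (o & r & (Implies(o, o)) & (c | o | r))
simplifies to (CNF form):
r | ~o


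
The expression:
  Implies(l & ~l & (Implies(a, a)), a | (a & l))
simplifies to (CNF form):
True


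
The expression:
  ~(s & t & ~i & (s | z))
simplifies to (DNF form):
i | ~s | ~t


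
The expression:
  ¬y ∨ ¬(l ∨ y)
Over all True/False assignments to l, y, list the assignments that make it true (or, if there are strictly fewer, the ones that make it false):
is true only for:
  l=False, y=False;
  l=True, y=False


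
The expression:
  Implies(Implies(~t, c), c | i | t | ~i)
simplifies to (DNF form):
True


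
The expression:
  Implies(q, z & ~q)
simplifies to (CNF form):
~q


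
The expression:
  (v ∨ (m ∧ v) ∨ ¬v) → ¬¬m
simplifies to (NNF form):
m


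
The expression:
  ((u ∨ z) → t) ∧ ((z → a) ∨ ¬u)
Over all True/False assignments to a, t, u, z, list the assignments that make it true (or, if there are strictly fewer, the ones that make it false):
is false only for:
  a=False, t=False, u=False, z=True;
  a=False, t=False, u=True, z=False;
  a=False, t=False, u=True, z=True;
  a=False, t=True, u=True, z=True;
  a=True, t=False, u=False, z=True;
  a=True, t=False, u=True, z=False;
  a=True, t=False, u=True, z=True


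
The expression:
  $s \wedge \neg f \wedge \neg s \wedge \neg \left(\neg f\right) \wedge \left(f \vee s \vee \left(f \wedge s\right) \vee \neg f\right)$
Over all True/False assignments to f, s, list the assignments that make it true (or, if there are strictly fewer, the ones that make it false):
is never true.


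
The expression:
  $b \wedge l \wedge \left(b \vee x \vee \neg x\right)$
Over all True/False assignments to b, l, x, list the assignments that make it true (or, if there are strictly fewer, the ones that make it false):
is true only for:
  b=True, l=True, x=False;
  b=True, l=True, x=True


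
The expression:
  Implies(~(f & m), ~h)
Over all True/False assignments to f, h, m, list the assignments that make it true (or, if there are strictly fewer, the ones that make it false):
is false only for:
  f=False, h=True, m=False;
  f=False, h=True, m=True;
  f=True, h=True, m=False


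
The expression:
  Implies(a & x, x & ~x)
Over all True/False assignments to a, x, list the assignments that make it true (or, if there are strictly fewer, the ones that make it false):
is false only for:
  a=True, x=True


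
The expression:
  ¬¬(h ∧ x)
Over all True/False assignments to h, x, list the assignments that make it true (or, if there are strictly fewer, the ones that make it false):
is true only for:
  h=True, x=True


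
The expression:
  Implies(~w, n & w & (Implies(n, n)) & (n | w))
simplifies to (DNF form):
w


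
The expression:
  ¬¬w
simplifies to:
w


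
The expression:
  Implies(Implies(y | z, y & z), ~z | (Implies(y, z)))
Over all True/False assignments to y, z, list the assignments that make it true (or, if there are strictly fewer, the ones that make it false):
is always true.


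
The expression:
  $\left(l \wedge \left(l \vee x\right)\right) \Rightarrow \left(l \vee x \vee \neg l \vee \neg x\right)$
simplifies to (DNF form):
$\text{True}$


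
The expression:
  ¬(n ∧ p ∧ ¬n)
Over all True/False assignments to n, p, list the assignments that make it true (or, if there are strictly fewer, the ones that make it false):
is always true.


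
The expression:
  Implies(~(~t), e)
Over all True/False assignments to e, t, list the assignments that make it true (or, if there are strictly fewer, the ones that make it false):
is false only for:
  e=False, t=True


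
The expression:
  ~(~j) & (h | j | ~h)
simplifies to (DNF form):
j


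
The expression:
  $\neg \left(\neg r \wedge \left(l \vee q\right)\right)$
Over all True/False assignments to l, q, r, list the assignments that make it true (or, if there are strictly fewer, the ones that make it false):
is false only for:
  l=False, q=True, r=False;
  l=True, q=False, r=False;
  l=True, q=True, r=False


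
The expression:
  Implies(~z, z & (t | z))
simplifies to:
z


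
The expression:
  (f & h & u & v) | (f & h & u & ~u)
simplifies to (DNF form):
f & h & u & v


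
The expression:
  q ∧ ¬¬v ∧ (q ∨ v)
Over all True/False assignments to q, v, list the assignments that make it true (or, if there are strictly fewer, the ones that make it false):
is true only for:
  q=True, v=True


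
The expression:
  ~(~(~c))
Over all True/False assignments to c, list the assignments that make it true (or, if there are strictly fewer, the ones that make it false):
is true only for:
  c=False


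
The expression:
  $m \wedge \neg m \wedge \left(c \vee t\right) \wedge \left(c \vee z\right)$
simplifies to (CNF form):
$\text{False}$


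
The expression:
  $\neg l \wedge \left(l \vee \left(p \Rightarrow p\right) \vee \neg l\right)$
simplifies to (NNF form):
$\neg l$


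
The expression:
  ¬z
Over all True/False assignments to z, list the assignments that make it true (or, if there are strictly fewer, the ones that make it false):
is true only for:
  z=False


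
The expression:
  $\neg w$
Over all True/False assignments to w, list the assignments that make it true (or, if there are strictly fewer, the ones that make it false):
is true only for:
  w=False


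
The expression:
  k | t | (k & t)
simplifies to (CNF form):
k | t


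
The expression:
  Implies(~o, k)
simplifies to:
k | o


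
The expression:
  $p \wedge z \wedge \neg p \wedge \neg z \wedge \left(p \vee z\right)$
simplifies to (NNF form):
$\text{False}$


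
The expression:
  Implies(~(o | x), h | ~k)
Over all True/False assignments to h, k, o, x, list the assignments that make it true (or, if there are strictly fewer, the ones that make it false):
is false only for:
  h=False, k=True, o=False, x=False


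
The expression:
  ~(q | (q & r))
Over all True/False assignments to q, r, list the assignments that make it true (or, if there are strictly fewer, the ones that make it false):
is true only for:
  q=False, r=False;
  q=False, r=True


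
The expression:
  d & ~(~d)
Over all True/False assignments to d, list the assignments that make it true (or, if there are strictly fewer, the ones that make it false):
is true only for:
  d=True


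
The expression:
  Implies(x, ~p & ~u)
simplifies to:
~x | (~p & ~u)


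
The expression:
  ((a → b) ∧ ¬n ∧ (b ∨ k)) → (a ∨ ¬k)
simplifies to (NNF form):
a ∨ n ∨ ¬k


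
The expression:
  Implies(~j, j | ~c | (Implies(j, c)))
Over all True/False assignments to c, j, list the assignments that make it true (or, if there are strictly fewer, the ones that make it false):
is always true.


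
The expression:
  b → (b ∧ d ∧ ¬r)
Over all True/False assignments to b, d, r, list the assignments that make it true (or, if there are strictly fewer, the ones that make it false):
is false only for:
  b=True, d=False, r=False;
  b=True, d=False, r=True;
  b=True, d=True, r=True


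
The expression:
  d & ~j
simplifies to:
d & ~j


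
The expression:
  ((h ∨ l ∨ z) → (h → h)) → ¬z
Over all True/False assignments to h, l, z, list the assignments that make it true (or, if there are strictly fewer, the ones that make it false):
is true only for:
  h=False, l=False, z=False;
  h=False, l=True, z=False;
  h=True, l=False, z=False;
  h=True, l=True, z=False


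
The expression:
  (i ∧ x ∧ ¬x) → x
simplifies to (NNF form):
True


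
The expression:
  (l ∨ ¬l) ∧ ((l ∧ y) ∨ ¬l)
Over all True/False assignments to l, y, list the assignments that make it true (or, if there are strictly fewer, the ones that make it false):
is false only for:
  l=True, y=False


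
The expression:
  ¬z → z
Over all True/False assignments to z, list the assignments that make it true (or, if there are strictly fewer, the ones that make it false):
is true only for:
  z=True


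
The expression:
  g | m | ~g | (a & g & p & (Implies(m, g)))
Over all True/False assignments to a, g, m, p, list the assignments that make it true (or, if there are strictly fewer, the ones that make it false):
is always true.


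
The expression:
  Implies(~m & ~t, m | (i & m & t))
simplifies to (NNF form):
m | t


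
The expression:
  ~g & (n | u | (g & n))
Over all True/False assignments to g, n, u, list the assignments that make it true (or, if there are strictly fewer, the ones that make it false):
is true only for:
  g=False, n=False, u=True;
  g=False, n=True, u=False;
  g=False, n=True, u=True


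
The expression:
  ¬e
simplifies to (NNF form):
¬e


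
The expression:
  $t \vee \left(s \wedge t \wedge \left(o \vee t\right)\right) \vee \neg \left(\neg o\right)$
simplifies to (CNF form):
$o \vee t$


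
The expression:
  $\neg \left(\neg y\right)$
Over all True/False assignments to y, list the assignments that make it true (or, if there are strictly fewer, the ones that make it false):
is true only for:
  y=True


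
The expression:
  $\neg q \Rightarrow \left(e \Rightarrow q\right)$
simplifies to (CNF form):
$q \vee \neg e$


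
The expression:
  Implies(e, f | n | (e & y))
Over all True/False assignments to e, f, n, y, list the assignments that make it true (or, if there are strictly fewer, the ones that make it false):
is false only for:
  e=True, f=False, n=False, y=False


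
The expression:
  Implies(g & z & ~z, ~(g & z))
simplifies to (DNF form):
True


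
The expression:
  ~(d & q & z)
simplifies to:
~d | ~q | ~z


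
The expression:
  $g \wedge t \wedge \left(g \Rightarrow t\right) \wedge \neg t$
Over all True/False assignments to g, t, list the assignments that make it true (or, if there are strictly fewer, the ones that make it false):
is never true.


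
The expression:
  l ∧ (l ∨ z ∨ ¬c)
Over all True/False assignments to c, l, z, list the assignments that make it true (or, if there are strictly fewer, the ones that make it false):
is true only for:
  c=False, l=True, z=False;
  c=False, l=True, z=True;
  c=True, l=True, z=False;
  c=True, l=True, z=True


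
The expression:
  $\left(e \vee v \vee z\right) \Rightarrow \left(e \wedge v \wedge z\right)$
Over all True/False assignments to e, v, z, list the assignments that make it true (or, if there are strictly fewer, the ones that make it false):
is true only for:
  e=False, v=False, z=False;
  e=True, v=True, z=True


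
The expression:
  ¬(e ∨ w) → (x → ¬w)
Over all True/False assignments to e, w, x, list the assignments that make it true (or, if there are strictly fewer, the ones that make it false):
is always true.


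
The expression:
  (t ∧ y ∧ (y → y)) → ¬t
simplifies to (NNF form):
¬t ∨ ¬y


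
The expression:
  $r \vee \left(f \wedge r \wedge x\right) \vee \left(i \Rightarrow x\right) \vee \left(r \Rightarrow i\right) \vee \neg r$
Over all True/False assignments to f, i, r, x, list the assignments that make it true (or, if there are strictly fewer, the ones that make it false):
is always true.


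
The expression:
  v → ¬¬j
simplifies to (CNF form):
j ∨ ¬v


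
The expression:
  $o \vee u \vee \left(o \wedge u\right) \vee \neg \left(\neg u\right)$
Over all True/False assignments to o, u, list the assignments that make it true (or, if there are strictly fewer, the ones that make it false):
is false only for:
  o=False, u=False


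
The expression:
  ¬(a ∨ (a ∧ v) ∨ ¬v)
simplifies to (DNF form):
v ∧ ¬a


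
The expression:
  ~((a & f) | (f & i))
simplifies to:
~f | (~a & ~i)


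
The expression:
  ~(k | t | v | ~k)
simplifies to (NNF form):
False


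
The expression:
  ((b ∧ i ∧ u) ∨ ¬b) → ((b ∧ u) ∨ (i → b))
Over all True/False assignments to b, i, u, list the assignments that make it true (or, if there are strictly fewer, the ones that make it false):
is false only for:
  b=False, i=True, u=False;
  b=False, i=True, u=True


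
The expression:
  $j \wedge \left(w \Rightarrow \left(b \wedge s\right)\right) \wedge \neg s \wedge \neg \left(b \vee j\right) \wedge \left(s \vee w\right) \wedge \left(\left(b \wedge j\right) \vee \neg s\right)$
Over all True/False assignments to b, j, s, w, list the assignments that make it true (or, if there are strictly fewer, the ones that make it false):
is never true.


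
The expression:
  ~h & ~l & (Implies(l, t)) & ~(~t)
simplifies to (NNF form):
t & ~h & ~l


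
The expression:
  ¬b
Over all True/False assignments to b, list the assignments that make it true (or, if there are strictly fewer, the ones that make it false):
is true only for:
  b=False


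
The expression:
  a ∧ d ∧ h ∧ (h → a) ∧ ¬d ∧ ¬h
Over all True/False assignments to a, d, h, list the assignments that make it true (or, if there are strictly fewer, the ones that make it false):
is never true.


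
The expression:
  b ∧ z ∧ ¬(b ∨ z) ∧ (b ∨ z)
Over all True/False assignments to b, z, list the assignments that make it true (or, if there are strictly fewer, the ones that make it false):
is never true.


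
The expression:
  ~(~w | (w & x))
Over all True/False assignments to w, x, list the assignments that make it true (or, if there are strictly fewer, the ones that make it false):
is true only for:
  w=True, x=False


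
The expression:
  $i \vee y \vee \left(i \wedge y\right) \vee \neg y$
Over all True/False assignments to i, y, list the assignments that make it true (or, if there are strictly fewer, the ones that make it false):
is always true.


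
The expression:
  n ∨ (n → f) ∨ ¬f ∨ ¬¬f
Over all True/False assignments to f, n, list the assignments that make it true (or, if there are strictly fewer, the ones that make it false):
is always true.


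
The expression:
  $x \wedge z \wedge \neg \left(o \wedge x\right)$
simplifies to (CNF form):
$x \wedge z \wedge \neg o$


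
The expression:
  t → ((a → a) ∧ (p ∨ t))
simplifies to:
True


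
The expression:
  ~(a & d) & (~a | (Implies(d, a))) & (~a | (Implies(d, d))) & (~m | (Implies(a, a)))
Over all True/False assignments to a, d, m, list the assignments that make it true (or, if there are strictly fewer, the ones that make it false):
is false only for:
  a=True, d=True, m=False;
  a=True, d=True, m=True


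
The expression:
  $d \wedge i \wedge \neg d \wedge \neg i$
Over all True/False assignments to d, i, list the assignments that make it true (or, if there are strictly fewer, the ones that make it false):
is never true.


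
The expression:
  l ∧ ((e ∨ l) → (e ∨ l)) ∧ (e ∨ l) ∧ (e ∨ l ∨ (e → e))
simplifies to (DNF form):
l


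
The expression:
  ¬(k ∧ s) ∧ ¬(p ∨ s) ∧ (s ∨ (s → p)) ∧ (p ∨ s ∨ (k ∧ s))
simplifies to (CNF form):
False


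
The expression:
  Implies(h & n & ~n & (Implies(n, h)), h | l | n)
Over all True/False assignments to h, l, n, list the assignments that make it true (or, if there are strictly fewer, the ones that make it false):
is always true.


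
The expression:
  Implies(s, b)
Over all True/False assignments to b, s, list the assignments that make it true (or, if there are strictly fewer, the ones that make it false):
is false only for:
  b=False, s=True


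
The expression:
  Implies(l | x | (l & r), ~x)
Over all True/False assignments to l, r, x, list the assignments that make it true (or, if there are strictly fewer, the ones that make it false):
is true only for:
  l=False, r=False, x=False;
  l=False, r=True, x=False;
  l=True, r=False, x=False;
  l=True, r=True, x=False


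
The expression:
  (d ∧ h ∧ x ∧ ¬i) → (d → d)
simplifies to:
True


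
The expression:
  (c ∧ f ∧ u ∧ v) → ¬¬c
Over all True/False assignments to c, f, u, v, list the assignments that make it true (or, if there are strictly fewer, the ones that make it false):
is always true.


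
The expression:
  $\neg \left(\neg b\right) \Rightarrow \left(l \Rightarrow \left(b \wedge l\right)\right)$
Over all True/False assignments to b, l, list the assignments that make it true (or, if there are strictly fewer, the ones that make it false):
is always true.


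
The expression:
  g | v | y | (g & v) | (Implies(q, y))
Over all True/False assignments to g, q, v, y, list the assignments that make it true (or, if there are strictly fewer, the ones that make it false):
is false only for:
  g=False, q=True, v=False, y=False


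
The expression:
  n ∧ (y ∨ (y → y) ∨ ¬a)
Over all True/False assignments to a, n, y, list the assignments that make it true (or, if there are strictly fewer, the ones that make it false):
is true only for:
  a=False, n=True, y=False;
  a=False, n=True, y=True;
  a=True, n=True, y=False;
  a=True, n=True, y=True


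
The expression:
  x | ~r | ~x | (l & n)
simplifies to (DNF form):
True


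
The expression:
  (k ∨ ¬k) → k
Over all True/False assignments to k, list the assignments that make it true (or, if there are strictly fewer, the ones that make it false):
is true only for:
  k=True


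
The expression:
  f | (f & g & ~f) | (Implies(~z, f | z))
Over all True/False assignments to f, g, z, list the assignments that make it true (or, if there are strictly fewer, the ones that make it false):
is false only for:
  f=False, g=False, z=False;
  f=False, g=True, z=False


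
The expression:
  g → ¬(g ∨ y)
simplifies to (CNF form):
¬g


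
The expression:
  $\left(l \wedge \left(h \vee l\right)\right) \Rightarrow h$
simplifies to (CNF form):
$h \vee \neg l$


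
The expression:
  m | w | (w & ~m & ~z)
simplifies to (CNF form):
m | w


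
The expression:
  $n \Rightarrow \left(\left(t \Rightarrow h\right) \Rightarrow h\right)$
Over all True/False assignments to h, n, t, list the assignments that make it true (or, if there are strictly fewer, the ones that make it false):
is false only for:
  h=False, n=True, t=False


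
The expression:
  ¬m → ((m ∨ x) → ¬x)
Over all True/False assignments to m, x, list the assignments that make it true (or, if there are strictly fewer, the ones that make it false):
is false only for:
  m=False, x=True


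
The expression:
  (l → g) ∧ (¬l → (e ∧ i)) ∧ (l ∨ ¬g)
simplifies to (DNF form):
(g ∧ l) ∨ (e ∧ i ∧ ¬g ∧ ¬l)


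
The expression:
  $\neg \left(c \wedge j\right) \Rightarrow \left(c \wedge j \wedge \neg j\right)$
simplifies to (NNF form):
$c \wedge j$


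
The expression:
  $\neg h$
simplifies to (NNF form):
$\neg h$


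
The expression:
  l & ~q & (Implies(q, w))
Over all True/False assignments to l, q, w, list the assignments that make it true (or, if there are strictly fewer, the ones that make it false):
is true only for:
  l=True, q=False, w=False;
  l=True, q=False, w=True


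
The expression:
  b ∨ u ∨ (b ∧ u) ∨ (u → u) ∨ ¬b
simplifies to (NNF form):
True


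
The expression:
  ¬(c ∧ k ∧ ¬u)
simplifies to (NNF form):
u ∨ ¬c ∨ ¬k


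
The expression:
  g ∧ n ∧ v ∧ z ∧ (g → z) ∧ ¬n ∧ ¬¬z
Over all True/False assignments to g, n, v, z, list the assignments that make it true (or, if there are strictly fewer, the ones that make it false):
is never true.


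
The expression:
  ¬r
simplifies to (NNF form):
¬r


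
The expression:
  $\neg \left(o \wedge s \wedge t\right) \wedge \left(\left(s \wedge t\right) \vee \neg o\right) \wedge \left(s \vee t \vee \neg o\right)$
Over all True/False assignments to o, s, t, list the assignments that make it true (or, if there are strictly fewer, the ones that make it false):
is true only for:
  o=False, s=False, t=False;
  o=False, s=False, t=True;
  o=False, s=True, t=False;
  o=False, s=True, t=True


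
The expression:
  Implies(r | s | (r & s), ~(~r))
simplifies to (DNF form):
r | ~s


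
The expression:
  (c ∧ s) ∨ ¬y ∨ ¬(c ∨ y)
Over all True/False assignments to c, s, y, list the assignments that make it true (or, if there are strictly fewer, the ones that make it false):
is false only for:
  c=False, s=False, y=True;
  c=False, s=True, y=True;
  c=True, s=False, y=True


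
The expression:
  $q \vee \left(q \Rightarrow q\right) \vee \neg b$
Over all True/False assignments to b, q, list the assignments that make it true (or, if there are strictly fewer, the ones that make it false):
is always true.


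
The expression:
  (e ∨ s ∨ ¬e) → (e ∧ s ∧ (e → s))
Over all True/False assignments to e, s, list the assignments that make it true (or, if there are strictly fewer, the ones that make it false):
is true only for:
  e=True, s=True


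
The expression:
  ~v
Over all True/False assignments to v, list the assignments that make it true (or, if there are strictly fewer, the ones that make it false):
is true only for:
  v=False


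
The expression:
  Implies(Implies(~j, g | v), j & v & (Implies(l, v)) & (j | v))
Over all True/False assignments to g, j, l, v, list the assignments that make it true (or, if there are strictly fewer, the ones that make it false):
is true only for:
  g=False, j=False, l=False, v=False;
  g=False, j=False, l=True, v=False;
  g=False, j=True, l=False, v=True;
  g=False, j=True, l=True, v=True;
  g=True, j=True, l=False, v=True;
  g=True, j=True, l=True, v=True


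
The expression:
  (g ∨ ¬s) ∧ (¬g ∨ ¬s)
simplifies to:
¬s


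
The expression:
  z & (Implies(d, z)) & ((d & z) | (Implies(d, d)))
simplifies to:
z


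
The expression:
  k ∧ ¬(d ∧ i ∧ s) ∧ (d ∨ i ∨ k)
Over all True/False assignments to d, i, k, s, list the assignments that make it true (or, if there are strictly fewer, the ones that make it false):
is true only for:
  d=False, i=False, k=True, s=False;
  d=False, i=False, k=True, s=True;
  d=False, i=True, k=True, s=False;
  d=False, i=True, k=True, s=True;
  d=True, i=False, k=True, s=False;
  d=True, i=False, k=True, s=True;
  d=True, i=True, k=True, s=False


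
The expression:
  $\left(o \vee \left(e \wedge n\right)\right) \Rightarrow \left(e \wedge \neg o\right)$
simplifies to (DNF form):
$\neg o$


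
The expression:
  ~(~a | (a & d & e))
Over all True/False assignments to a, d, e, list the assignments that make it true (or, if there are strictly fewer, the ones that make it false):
is true only for:
  a=True, d=False, e=False;
  a=True, d=False, e=True;
  a=True, d=True, e=False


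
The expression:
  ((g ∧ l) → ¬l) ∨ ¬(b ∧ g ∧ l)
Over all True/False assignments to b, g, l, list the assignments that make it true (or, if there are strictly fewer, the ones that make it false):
is false only for:
  b=True, g=True, l=True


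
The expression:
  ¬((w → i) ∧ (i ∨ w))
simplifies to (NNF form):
¬i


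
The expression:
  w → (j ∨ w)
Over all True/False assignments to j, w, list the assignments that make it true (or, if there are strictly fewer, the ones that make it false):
is always true.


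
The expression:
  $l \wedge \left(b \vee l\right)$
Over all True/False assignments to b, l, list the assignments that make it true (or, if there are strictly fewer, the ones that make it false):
is true only for:
  b=False, l=True;
  b=True, l=True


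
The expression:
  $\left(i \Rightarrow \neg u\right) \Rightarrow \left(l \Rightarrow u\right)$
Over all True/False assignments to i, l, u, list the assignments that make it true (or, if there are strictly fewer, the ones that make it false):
is false only for:
  i=False, l=True, u=False;
  i=True, l=True, u=False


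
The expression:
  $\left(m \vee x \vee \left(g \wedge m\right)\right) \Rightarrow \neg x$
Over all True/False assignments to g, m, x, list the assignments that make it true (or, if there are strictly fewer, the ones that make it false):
is true only for:
  g=False, m=False, x=False;
  g=False, m=True, x=False;
  g=True, m=False, x=False;
  g=True, m=True, x=False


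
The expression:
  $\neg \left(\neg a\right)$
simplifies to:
$a$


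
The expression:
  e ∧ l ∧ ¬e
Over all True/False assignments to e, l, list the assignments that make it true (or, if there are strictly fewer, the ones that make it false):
is never true.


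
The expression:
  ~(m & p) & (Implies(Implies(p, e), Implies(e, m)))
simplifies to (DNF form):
(m & ~p) | (~e & ~m)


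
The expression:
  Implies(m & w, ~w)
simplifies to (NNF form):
~m | ~w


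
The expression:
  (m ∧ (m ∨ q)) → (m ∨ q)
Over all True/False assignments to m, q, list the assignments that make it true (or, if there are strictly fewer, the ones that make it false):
is always true.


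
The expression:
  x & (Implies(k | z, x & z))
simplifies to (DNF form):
(x & z) | (x & ~k)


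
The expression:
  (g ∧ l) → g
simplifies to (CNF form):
True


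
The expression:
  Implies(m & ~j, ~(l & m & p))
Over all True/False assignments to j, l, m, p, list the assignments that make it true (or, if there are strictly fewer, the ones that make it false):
is false only for:
  j=False, l=True, m=True, p=True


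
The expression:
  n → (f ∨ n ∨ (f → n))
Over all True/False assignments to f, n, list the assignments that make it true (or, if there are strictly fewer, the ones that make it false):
is always true.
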